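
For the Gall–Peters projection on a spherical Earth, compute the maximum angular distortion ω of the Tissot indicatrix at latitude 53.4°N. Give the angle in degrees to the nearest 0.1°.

The Gall–Peters projection is cylindrical equal-area with φ₀ = 45°. A cylindrical equal-area projection with standard parallel φ₀ has meridian scale h = cos φ / cos φ₀ and parallel scale k = cos φ₀ / cos φ (so areas are preserved, h·k = 1).
At 53.4°: h = 0.8432, k = 1.186; principal scales a = 1.186, b = 0.8432.
sin(ω/2) = (a − b)/(a + b) = 0.3428/2.029 = 0.1689, so ω = 2 arcsin(0.1689) ≈ 19.5°.

19.5°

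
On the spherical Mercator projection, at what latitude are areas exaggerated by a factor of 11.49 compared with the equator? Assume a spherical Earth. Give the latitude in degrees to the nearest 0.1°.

72.8°

Mercator areal scale is sec²φ.
sec²φ = 11.49  ⇒  cos²φ = 0.08703  ⇒  cos φ = 0.2950.
φ = arccos(0.2950) ≈ 72.8°.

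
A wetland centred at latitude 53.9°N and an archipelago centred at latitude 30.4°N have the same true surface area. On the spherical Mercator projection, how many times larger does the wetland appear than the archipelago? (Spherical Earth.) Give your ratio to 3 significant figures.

2.14

Mercator is conformal with k = sec φ, so areal scale = k² = sec²φ.
At 53.9°: sec²(53.9°) = 1/0.5892² = 2.881.
At 30.4°: sec²(30.4°) = 1/0.8625² = 1.344.
Ratio = 2.881/1.344 = cos²(30.4°)/cos²(53.9°) ≈ 2.14.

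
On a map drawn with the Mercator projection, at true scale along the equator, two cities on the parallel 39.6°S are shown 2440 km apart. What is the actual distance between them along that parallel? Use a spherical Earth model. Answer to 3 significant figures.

1880 km

For Mercator, h = k = sec φ (a conformal cylindrical projection has a single point scale, 1/cos φ).
Along the parallel at 39.6°, map distances are exaggerated by k = sec 39.6° = 1.298.
True distance = 2440 / 1.298 = 2440 × cos 39.6° ≈ 1880 km.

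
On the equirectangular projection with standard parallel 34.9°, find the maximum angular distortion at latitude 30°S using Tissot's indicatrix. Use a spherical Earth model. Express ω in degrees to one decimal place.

In the equirectangular projection with standard parallel φ₀ = 34.9° (x = Rλ cos φ₀, y = Rφ), meridians are true-scale (h = 1) and the parallel scale is k = cos φ₀ / cos φ.
At 30°: h = 1.000, k = 0.9470; principal scales a = 1.000, b = 0.9470.
sin(ω/2) = (a − b)/(a + b) = 0.05297/1.947 = 0.02721, so ω = 2 arcsin(0.02721) ≈ 3.1°.

3.1°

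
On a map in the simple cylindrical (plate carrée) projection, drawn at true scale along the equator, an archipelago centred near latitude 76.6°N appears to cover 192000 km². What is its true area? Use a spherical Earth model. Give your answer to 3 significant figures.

For the equirectangular projection with φ₀ = 0 (plate carrée), h = 1 along meridians and k = sec φ along parallels.
Areal scale = h·k = 1 × sec φ; at 76.6°, h = 1.000, k = 4.315, so h·k = 4.315.
True area = apparent / (areal scale) = 192000 / 4.315 ≈ 44500 km².

44500 km²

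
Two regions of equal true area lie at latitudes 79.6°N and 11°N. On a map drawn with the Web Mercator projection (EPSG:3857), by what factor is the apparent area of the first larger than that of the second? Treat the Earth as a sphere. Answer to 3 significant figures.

Mercator areal scale is sec²φ.
At 79.6°: sec²(79.6°) = 1/0.1805² = 30.69.
At 11°: sec²(11°) = 1/0.9816² = 1.038.
Ratio = 30.69/1.038 = cos²(11°)/cos²(79.6°) ≈ 29.6.

29.6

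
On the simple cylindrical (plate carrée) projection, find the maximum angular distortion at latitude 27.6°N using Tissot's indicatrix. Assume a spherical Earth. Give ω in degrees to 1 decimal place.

6.9°

For the equirectangular projection with φ₀ = 0 (plate carrée), h = 1 along meridians and k = sec φ along parallels.
At 27.6°: h = 1.000, k = 1.128; principal scales a = 1.128, b = 1.000.
sin(ω/2) = (a − b)/(a + b) = 0.1284/2.128 = 0.06033, so ω = 2 arcsin(0.06033) ≈ 6.9°.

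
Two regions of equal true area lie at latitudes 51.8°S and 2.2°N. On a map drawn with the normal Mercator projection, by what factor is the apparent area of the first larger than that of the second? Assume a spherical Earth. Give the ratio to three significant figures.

2.61

Mercator areal scale is sec²φ.
At 51.8°: sec²(51.8°) = 1/0.6184² = 2.615.
At 2.2°: sec²(2.2°) = 1/0.9993² = 1.001.
Ratio = 2.615/1.001 = cos²(2.2°)/cos²(51.8°) ≈ 2.61.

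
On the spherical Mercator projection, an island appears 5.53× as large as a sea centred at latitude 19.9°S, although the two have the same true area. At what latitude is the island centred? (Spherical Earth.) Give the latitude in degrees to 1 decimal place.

66.4°

On Mercator, (apparent₁)/(apparent₂) = sec²φ₁ / sec²φ₂ when true areas are equal.
cos²φ₂ / cos²φ₁ = 5.53  ⇒  cos φ₁ = cos 19.9° / √5.53 = 0.9403/2.352 = 0.3999.
φ₁ = arccos(0.3999) ≈ 66.4°.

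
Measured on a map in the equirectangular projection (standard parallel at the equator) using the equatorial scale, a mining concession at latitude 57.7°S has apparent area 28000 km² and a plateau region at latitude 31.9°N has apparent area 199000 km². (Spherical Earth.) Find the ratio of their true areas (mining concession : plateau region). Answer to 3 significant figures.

On the plate carrée, areal scale = h·k = 1 × sec φ, so true area = apparent × cos φ.
True area of mining concession: 28000 × cos(57.7°) = 28000 × 0.5344 = 14960 km².
True area of plateau region: 199000 × cos(31.9°) = 199000 × 0.8490 = 168900 km².
Ratio = 14960 / 168900 ≈ 0.0886.

0.0886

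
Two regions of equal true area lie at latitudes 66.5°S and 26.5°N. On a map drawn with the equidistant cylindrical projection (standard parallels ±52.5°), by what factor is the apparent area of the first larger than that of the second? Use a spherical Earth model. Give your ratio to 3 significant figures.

2.24

In the equirectangular projection with standard parallel φ₀ = 52.5° (x = Rλ cos φ₀, y = Rφ), meridians are true-scale (h = 1) and the parallel scale is k = cos φ₀ / cos φ.
Areal scale at 66.5°: h·k = 1.000 × 1.527 = 1.527.
Areal scale at 26.5°: h·k = 1.000 × 0.6802 = 0.6802.
Ratio = 1.527/0.6802 ≈ 2.24.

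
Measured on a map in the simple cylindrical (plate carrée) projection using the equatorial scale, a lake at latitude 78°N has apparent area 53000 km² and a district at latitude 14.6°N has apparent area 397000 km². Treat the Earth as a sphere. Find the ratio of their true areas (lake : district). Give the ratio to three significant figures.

On the plate carrée, areal scale = h·k = 1 × sec φ, so true area = apparent × cos φ.
True area of lake: 53000 × cos(78°) = 53000 × 0.2079 = 11020 km².
True area of district: 397000 × cos(14.6°) = 397000 × 0.9677 = 384200 km².
Ratio = 11020 / 384200 ≈ 0.0287.

0.0287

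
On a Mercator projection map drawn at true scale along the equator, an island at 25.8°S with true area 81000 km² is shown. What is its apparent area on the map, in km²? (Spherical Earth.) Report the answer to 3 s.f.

99900 km²

For Mercator, h = k = sec φ (a conformal cylindrical projection has a single point scale, 1/cos φ).
Areal scale = k² = sec²φ = 1/cos²(25.8°) = 1/0.9003² = 1.234.
Apparent area = 81000 × 1.234 ≈ 99900 km².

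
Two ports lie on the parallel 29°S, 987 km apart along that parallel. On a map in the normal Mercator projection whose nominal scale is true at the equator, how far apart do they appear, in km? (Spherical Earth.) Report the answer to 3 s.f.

1130 km

Mercator is conformal, so the point scale is isotropic: h = k = sec φ = 1/cos φ.
Along the parallel, k = sec 29° = 1/0.8746 = 1.143.
Map distance = 987 × 1.143 ≈ 1130 km.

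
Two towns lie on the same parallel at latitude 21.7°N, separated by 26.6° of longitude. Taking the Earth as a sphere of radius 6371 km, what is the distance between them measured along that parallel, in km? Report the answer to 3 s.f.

Arc length along a parallel = R cos φ · Δλ (with Δλ in radians).
= 6371 × cos 21.7° × (26.6° × π/180) = 6371 × 0.9291 × 0.4643 ≈ 2750 km.

2750 km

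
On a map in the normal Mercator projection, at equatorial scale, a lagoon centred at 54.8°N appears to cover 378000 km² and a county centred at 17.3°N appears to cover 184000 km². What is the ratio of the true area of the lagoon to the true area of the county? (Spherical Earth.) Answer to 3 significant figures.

On Mercator the areal scale is sec²φ, so true area = apparent × cos²φ.
True area of lagoon: 378000 × cos²(54.8°) = 378000 × 0.3323 = 125600 km².
True area of county: 184000 × cos²(17.3°) = 184000 × 0.9116 = 167700 km².
Ratio = 125600 / 167700 ≈ 0.749.

0.749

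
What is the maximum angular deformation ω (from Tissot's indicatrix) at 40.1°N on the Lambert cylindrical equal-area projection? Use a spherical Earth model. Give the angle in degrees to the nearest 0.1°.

30.3°

The Lambert cylindrical equal-area projection is the cylindrical equal-area projection with its standard parallel at the equator (φ₀ = 0). A cylindrical equal-area projection with standard parallel φ₀ has meridian scale h = cos φ / cos φ₀ and parallel scale k = cos φ₀ / cos φ (so areas are preserved, h·k = 1).
At 40.1°: h = 0.7649, k = 1.307; principal scales a = 1.307, b = 0.7649.
sin(ω/2) = (a − b)/(a + b) = 0.5424/2.072 = 0.2617, so ω = 2 arcsin(0.2617) ≈ 30.3°.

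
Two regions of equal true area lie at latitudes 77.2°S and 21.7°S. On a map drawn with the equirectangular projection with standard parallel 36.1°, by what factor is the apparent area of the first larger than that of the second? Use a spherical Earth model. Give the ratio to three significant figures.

4.19

With standard parallel φ₀ = 36.1°, the equirectangular projection gives x = Rλ cos φ₀, y = Rφ, so h = 1 and k = cos 36.1° / cos φ.
Areal scale at 77.2°: h·k = 1.000 × 3.647 = 3.647.
Areal scale at 21.7°: h·k = 1.000 × 0.8696 = 0.8696.
Ratio = 3.647/0.8696 ≈ 4.19.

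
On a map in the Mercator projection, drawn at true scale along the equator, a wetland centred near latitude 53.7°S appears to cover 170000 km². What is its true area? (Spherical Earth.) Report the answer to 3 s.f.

Mercator is conformal, so the point scale is isotropic: h = k = sec φ = 1/cos φ.
Areal scale = k² = sec²φ = 1/cos²(53.7°) = 1/0.5920² = 2.853.
True area = apparent / (areal scale) = 170000 / 2.853 ≈ 59600 km².

59600 km²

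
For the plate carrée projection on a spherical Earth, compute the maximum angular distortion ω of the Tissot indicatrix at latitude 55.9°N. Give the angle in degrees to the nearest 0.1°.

32.7°

For the equirectangular projection with φ₀ = 0 (plate carrée), h = 1 along meridians and k = sec φ along parallels.
At 55.9°: h = 1.000, k = 1.784; principal scales a = 1.784, b = 1.000.
sin(ω/2) = (a − b)/(a + b) = 0.7837/2.784 = 0.2815, so ω = 2 arcsin(0.2815) ≈ 32.7°.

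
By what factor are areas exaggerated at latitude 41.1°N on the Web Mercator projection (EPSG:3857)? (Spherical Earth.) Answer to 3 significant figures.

Mercator is conformal, so the point scale is isotropic: h = k = sec φ = 1/cos φ.
Areal scale = k² = sec²φ = 1/cos²(41.1°) = 1/0.7536² = 1.761.

1.76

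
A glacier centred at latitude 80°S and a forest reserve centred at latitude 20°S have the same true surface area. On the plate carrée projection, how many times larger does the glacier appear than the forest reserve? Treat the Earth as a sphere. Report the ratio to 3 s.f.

5.41

Plate carrée maps x = Rλ, y = Rφ. The meridian scale is h = 1 and the parallel scale is k = 1/cos φ = sec φ.
Areal scale at 80°: h·k = 1.000 × 5.759 = 5.759.
Areal scale at 20°: h·k = 1.000 × 1.064 = 1.064.
Ratio = 5.759/1.064 ≈ 5.41.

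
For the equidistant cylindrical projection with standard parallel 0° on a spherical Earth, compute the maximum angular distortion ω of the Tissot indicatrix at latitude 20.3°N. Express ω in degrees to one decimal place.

For the equirectangular projection with φ₀ = 0 (plate carrée), h = 1 along meridians and k = sec φ along parallels.
At 20.3°: h = 1.000, k = 1.066; principal scales a = 1.066, b = 1.000.
sin(ω/2) = (a − b)/(a + b) = 0.06622/2.066 = 0.03205, so ω = 2 arcsin(0.03205) ≈ 3.7°.

3.7°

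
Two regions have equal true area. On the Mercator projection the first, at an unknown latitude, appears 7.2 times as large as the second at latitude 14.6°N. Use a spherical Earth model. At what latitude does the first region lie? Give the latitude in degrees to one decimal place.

Mercator areal scale is sec²φ, so apparent-area ratio = sec²φ₁ / sec²φ₂ = cos²φ₂ / cos²φ₁.
cos²φ₂ / cos²φ₁ = 7.2  ⇒  cos φ₁ = cos 14.6° / √7.2 = 0.9677/2.683 = 0.3606.
φ₁ = arccos(0.3606) ≈ 68.9°.

68.9°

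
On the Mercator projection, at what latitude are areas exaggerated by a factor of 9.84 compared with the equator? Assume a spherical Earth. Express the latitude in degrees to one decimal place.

Mercator areal scale is sec²φ.
sec²φ = 9.84  ⇒  cos²φ = 0.1016  ⇒  cos φ = 0.3188.
φ = arccos(0.3188) ≈ 71.4°.

71.4°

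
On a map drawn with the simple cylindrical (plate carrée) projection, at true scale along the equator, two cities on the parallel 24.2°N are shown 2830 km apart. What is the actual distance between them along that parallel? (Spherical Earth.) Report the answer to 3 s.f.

2580 km

Plate carrée maps x = Rλ, y = Rφ. The meridian scale is h = 1 and the parallel scale is k = 1/cos φ = sec φ.
Along the parallel at 24.2°, map distances are exaggerated by k = sec 24.2° = 1.096.
True distance = 2830 / 1.096 = 2830 × cos 24.2° ≈ 2580 km.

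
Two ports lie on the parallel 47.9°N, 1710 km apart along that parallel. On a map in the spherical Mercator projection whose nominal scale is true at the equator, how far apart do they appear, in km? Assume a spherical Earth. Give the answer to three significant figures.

2550 km

The Mercator projection is conformal; its linear scale factor is the same in every direction and equals sec φ = 1/cos φ.
Along the parallel, k = sec 47.9° = 1/0.6704 = 1.492.
Map distance = 1710 × 1.492 ≈ 2550 km.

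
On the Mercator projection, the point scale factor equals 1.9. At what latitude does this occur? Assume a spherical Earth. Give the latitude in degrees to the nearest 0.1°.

58.2°

Mercator scale is k = sec φ = 1/cos φ.
1/cos φ = 1.9  ⇒  cos φ = 0.5263  ⇒  φ = arccos(0.5263) ≈ 58.2°.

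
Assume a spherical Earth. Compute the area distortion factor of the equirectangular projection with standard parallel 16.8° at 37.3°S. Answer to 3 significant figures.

With standard parallel φ₀ = 16.8°, the equirectangular projection gives x = Rλ cos φ₀, y = Rφ, so h = 1 and k = cos 16.8° / cos φ.
Areal scale = h·k = 1 × cos φ₀ / cos φ; at 37.3°, h = 1.000, k = 1.203, so h·k = 1.203.

1.20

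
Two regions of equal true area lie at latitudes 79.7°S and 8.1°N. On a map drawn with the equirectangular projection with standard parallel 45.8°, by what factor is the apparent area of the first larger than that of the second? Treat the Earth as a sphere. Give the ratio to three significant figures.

The equidistant cylindrical projection with φ₀ = 45.8° has h = 1 (meridians true) and k = cos φ₀ / cos φ along parallels.
Areal scale at 79.7°: h·k = 1.000 × 3.899 = 3.899.
Areal scale at 8.1°: h·k = 1.000 × 0.7042 = 0.7042.
Ratio = 3.899/0.7042 ≈ 5.54.

5.54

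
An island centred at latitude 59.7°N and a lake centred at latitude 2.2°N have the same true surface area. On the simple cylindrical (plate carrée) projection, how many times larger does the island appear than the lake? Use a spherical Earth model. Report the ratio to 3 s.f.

1.98

For the equirectangular projection with φ₀ = 0 (plate carrée), h = 1 along meridians and k = sec φ along parallels.
Areal scale at 59.7°: h·k = 1.000 × 1.982 = 1.982.
Areal scale at 2.2°: h·k = 1.000 × 1.001 = 1.001.
Ratio = 1.982/1.001 ≈ 1.98.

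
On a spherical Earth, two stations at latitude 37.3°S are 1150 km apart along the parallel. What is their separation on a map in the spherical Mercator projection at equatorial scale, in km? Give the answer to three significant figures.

The Mercator projection is conformal; its linear scale factor is the same in every direction and equals sec φ = 1/cos φ.
Along the parallel, k = sec 37.3° = 1/0.7955 = 1.257.
Map distance = 1150 × 1.257 ≈ 1450 km.

1450 km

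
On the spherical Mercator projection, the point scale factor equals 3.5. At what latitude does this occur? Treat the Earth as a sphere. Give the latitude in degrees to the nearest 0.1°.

73.4°

Mercator scale is k = sec φ = 1/cos φ.
1/cos φ = 3.5  ⇒  cos φ = 0.2857  ⇒  φ = arccos(0.2857) ≈ 73.4°.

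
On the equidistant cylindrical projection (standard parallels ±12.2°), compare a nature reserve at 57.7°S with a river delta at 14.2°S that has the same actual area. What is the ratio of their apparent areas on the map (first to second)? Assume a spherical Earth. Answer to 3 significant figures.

In the equirectangular projection with standard parallel φ₀ = 12.2° (x = Rλ cos φ₀, y = Rφ), meridians are true-scale (h = 1) and the parallel scale is k = cos φ₀ / cos φ.
Areal scale at 57.7°: h·k = 1.000 × 1.829 = 1.829.
Areal scale at 14.2°: h·k = 1.000 × 1.008 = 1.008.
Ratio = 1.829/1.008 ≈ 1.81.

1.81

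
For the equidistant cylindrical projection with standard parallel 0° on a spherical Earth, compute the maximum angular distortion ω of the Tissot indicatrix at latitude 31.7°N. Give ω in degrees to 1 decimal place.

In the plate carrée (x = Rλ, y = Rφ), meridians are true-scale (h = 1) and parallels are stretched by k = sec φ.
At 31.7°: h = 1.000, k = 1.175; principal scales a = 1.175, b = 1.000.
sin(ω/2) = (a − b)/(a + b) = 0.1753/2.175 = 0.08061, so ω = 2 arcsin(0.08061) ≈ 9.2°.

9.2°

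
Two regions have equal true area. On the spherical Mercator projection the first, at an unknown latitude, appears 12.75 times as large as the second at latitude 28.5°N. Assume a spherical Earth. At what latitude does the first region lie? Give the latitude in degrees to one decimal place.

For equal true areas on Mercator, apparent areas scale as sec²φ, so the ratio is cos²φ₂ / cos²φ₁.
cos²φ₂ / cos²φ₁ = 12.75  ⇒  cos φ₁ = cos 28.5° / √12.75 = 0.8788/3.571 = 0.2461.
φ₁ = arccos(0.2461) ≈ 75.8°.

75.8°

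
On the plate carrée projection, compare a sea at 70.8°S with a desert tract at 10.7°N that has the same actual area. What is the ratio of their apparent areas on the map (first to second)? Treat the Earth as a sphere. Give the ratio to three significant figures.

2.99

For the equirectangular projection with φ₀ = 0 (plate carrée), h = 1 along meridians and k = sec φ along parallels.
Areal scale at 70.8°: h·k = 1.000 × 3.041 = 3.041.
Areal scale at 10.7°: h·k = 1.000 × 1.018 = 1.018.
Ratio = 3.041/1.018 ≈ 2.99.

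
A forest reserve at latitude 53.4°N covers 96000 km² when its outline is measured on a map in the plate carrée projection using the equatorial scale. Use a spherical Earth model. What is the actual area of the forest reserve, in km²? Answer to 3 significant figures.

Plate carrée maps x = Rλ, y = Rφ. The meridian scale is h = 1 and the parallel scale is k = 1/cos φ = sec φ.
Areal scale = h·k = 1 × sec φ; at 53.4°, h = 1.000, k = 1.677, so h·k = 1.677.
True area = apparent / (areal scale) = 96000 / 1.677 ≈ 57200 km².

57200 km²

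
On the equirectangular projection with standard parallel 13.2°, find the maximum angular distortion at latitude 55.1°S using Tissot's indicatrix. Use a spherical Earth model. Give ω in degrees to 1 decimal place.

30.1°

In the equirectangular projection with standard parallel φ₀ = 13.2° (x = Rλ cos φ₀, y = Rφ), meridians are true-scale (h = 1) and the parallel scale is k = cos φ₀ / cos φ.
At 55.1°: h = 1.000, k = 1.702; principal scales a = 1.702, b = 1.000.
sin(ω/2) = (a − b)/(a + b) = 0.7016/2.702 = 0.2597, so ω = 2 arcsin(0.2597) ≈ 30.1°.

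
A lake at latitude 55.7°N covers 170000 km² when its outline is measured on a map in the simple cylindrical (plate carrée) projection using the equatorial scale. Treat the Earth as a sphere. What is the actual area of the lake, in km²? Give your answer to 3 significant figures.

95800 km²

Plate carrée maps x = Rλ, y = Rφ. The meridian scale is h = 1 and the parallel scale is k = 1/cos φ = sec φ.
Areal scale = h·k = 1 × sec φ; at 55.7°, h = 1.000, k = 1.775, so h·k = 1.775.
True area = apparent / (areal scale) = 170000 / 1.775 ≈ 95800 km².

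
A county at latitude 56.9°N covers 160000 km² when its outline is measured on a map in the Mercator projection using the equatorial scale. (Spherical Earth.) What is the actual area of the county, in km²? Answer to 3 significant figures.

47700 km²

The Mercator projection is conformal; its linear scale factor is the same in every direction and equals sec φ = 1/cos φ.
Areal scale = k² = sec²φ = 1/cos²(56.9°) = 1/0.5461² = 3.353.
True area = apparent / (areal scale) = 160000 / 3.353 ≈ 47700 km².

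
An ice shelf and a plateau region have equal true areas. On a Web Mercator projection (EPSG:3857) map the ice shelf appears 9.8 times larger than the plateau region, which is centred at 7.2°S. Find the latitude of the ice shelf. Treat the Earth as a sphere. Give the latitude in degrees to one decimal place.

71.5°

Mercator areal scale is sec²φ, so apparent-area ratio = sec²φ₁ / sec²φ₂ = cos²φ₂ / cos²φ₁.
cos²φ₂ / cos²φ₁ = 9.8  ⇒  cos φ₁ = cos 7.2° / √9.8 = 0.9921/3.130 = 0.3169.
φ₁ = arccos(0.3169) ≈ 71.5°.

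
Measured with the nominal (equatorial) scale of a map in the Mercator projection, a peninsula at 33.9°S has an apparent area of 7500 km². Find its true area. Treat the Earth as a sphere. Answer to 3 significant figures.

5170 km²

For Mercator, h = k = sec φ (a conformal cylindrical projection has a single point scale, 1/cos φ).
Areal scale = k² = sec²φ = 1/cos²(33.9°) = 1/0.8300² = 1.452.
True area = apparent / (areal scale) = 7500 / 1.452 ≈ 5170 km².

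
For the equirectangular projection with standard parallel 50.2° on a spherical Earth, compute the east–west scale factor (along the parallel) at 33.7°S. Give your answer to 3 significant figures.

The equidistant cylindrical projection with φ₀ = 50.2° has h = 1 (meridians true) and k = cos φ₀ / cos φ along parallels.
k = cos 50.2° / cos 33.7° = 0.6401/0.8320 = 0.7694.

0.769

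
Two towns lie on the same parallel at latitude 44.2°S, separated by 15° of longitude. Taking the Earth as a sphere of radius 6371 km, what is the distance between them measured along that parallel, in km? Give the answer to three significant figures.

1200 km

Arc length along a parallel = R cos φ · Δλ (with Δλ in radians).
= 6371 × cos 44.2° × (15° × π/180) = 6371 × 0.7169 × 0.2618 ≈ 1200 km.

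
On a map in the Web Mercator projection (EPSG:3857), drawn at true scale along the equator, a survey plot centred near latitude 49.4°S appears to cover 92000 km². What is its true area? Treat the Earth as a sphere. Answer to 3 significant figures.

39000 km²

The Mercator projection is conformal; its linear scale factor is the same in every direction and equals sec φ = 1/cos φ.
Areal scale = k² = sec²φ = 1/cos²(49.4°) = 1/0.6508² = 2.361.
True area = apparent / (areal scale) = 92000 / 2.361 ≈ 39000 km².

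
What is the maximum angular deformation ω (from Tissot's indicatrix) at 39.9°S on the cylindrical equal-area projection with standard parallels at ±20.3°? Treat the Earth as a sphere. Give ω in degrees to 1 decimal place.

Cylindrical equal-area (φ₀ = 20.3°): h = cos φ / cos 20.3° along meridians, k = cos 20.3° / cos φ along parallels; h·k = 1.
At 39.9°: h = 0.8180, k = 1.223; principal scales a = 1.223, b = 0.8180.
sin(ω/2) = (a − b)/(a + b) = 0.4046/2.041 = 0.1983, so ω = 2 arcsin(0.1983) ≈ 22.9°.

22.9°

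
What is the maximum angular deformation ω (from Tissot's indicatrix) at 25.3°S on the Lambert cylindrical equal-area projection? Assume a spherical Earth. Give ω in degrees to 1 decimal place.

11.5°

The Lambert cylindrical equal-area projection is the cylindrical equal-area projection with its standard parallel at the equator (φ₀ = 0). Cylindrical equal-area (φ₀ = 0°): h = cos φ / cos 0° along meridians, k = cos 0° / cos φ along parallels; h·k = 1.
At 25.3°: h = 0.9041, k = 1.106; principal scales a = 1.106, b = 0.9041.
sin(ω/2) = (a − b)/(a + b) = 0.2020/2.010 = 0.1005, so ω = 2 arcsin(0.1005) ≈ 11.5°.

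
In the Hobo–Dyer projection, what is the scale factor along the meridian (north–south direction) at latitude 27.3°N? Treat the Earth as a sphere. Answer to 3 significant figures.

Hobo–Dyer is a cylindrical equal-area projection with standard parallels at ±37.5°. For cylindrical equal-area with standard parallel φ₀, h = cos φ / cos φ₀ and k = cos φ₀ / cos φ, so h·k = 1.
h = cos 27.3° / cos 37.5° = 0.8886/0.7934 = 1.120.

1.12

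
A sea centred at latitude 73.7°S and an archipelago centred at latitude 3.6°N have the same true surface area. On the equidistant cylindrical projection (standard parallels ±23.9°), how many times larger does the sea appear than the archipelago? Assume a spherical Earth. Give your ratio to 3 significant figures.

In the equirectangular projection with standard parallel φ₀ = 23.9° (x = Rλ cos φ₀, y = Rφ), meridians are true-scale (h = 1) and the parallel scale is k = cos φ₀ / cos φ.
Areal scale at 73.7°: h·k = 1.000 × 3.257 = 3.257.
Areal scale at 3.6°: h·k = 1.000 × 0.9161 = 0.9161.
Ratio = 3.257/0.9161 ≈ 3.56.

3.56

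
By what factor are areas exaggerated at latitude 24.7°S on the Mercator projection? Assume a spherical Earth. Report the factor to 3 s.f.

For Mercator, h = k = sec φ (a conformal cylindrical projection has a single point scale, 1/cos φ).
Areal scale = k² = sec²φ = 1/cos²(24.7°) = 1/0.9085² = 1.212.

1.21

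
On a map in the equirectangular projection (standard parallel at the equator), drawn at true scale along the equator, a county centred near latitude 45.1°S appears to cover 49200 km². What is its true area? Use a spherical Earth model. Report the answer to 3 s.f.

For the equirectangular projection with φ₀ = 0 (plate carrée), h = 1 along meridians and k = sec φ along parallels.
Areal scale = h·k = 1 × sec φ; at 45.1°, h = 1.000, k = 1.417, so h·k = 1.417.
True area = apparent / (areal scale) = 49200 / 1.417 ≈ 34700 km².

34700 km²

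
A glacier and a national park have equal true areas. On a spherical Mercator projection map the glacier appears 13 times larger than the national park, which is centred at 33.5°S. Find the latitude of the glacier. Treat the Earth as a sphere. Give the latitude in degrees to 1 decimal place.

Mercator areal scale is sec²φ, so apparent-area ratio = sec²φ₁ / sec²φ₂ = cos²φ₂ / cos²φ₁.
cos²φ₂ / cos²φ₁ = 13  ⇒  cos φ₁ = cos 33.5° / √13 = 0.8339/3.606 = 0.2313.
φ₁ = arccos(0.2313) ≈ 76.6°.

76.6°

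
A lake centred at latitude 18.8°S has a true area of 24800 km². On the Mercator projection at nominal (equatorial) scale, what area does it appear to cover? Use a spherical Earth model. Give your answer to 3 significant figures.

27700 km²

For Mercator, h = k = sec φ (a conformal cylindrical projection has a single point scale, 1/cos φ).
Areal scale = k² = sec²φ = 1/cos²(18.8°) = 1/0.9466² = 1.116.
Apparent area = 24800 × 1.116 ≈ 27700 km².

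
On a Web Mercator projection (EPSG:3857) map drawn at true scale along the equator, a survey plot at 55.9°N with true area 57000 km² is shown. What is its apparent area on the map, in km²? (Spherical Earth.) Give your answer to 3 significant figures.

181000 km²

For Mercator, h = k = sec φ (a conformal cylindrical projection has a single point scale, 1/cos φ).
Areal scale = k² = sec²φ = 1/cos²(55.9°) = 1/0.5606² = 3.182.
Apparent area = 57000 × 3.182 ≈ 181000 km².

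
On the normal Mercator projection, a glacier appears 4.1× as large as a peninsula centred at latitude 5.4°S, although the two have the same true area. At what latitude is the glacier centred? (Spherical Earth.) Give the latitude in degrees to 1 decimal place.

On Mercator, (apparent₁)/(apparent₂) = sec²φ₁ / sec²φ₂ when true areas are equal.
cos²φ₂ / cos²φ₁ = 4.1  ⇒  cos φ₁ = cos 5.4° / √4.1 = 0.9956/2.025 = 0.4917.
φ₁ = arccos(0.4917) ≈ 60.5°.

60.5°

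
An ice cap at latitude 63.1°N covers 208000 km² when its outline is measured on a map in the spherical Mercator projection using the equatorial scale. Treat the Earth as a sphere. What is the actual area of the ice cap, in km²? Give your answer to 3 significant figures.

42600 km²

For Mercator, h = k = sec φ (a conformal cylindrical projection has a single point scale, 1/cos φ).
Areal scale = k² = sec²φ = 1/cos²(63.1°) = 1/0.4524² = 4.885.
True area = apparent / (areal scale) = 208000 / 4.885 ≈ 42600 km².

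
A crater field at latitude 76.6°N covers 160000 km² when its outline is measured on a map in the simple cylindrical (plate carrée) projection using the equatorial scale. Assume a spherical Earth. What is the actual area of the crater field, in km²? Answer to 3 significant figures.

For the equirectangular projection with φ₀ = 0 (plate carrée), h = 1 along meridians and k = sec φ along parallels.
Areal scale = h·k = 1 × sec φ; at 76.6°, h = 1.000, k = 4.315, so h·k = 4.315.
True area = apparent / (areal scale) = 160000 / 4.315 ≈ 37100 km².

37100 km²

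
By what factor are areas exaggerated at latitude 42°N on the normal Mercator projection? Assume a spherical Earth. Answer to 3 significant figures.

The Mercator projection is conformal; its linear scale factor is the same in every direction and equals sec φ = 1/cos φ.
Areal scale = k² = sec²φ = 1/cos²(42°) = 1/0.7431² = 1.811.

1.81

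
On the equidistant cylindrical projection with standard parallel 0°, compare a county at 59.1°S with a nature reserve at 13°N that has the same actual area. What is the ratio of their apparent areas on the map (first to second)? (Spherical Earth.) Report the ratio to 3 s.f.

1.90

For the equirectangular projection with φ₀ = 0 (plate carrée), h = 1 along meridians and k = sec φ along parallels.
Areal scale at 59.1°: h·k = 1.000 × 1.947 = 1.947.
Areal scale at 13°: h·k = 1.000 × 1.026 = 1.026.
Ratio = 1.947/1.026 ≈ 1.90.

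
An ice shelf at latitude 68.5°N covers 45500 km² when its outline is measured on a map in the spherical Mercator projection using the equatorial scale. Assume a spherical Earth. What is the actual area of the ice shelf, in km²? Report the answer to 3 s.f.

6110 km²

Mercator is conformal, so the point scale is isotropic: h = k = sec φ = 1/cos φ.
Areal scale = k² = sec²φ = 1/cos²(68.5°) = 1/0.3665² = 7.445.
True area = apparent / (areal scale) = 45500 / 7.445 ≈ 6110 km².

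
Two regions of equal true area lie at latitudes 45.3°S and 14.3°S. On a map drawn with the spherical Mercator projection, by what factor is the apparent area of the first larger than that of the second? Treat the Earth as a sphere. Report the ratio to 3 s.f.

1.90

Mercator is conformal with k = sec φ, so areal scale = k² = sec²φ.
At 45.3°: sec²(45.3°) = 1/0.7034² = 2.021.
At 14.3°: sec²(14.3°) = 1/0.9690² = 1.065.
Ratio = 2.021/1.065 = cos²(14.3°)/cos²(45.3°) ≈ 1.90.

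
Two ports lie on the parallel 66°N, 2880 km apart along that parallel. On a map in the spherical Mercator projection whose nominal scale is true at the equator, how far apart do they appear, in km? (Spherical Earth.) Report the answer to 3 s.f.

7080 km

The Mercator projection is conformal; its linear scale factor is the same in every direction and equals sec φ = 1/cos φ.
Along the parallel, k = sec 66° = 1/0.4067 = 2.459.
Map distance = 2880 × 2.459 ≈ 7080 km.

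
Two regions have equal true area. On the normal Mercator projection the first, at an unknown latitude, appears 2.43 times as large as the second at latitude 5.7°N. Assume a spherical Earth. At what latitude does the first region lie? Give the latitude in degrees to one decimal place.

For equal true areas on Mercator, apparent areas scale as sec²φ, so the ratio is cos²φ₂ / cos²φ₁.
cos²φ₂ / cos²φ₁ = 2.43  ⇒  cos φ₁ = cos 5.7° / √2.43 = 0.9951/1.559 = 0.6383.
φ₁ = arccos(0.6383) ≈ 50.3°.

50.3°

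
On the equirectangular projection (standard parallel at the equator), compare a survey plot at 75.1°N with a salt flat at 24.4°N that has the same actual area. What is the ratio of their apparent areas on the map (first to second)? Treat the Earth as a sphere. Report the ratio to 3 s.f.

In the plate carrée (x = Rλ, y = Rφ), meridians are true-scale (h = 1) and parallels are stretched by k = sec φ.
Areal scale at 75.1°: h·k = 1.000 × 3.889 = 3.889.
Areal scale at 24.4°: h·k = 1.000 × 1.098 = 1.098.
Ratio = 3.889/1.098 ≈ 3.54.

3.54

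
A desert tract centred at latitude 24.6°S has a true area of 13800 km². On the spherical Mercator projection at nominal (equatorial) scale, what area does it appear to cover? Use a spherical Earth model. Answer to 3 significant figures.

Mercator is conformal, so the point scale is isotropic: h = k = sec φ = 1/cos φ.
Areal scale = k² = sec²φ = 1/cos²(24.6°) = 1/0.9092² = 1.210.
Apparent area = 13800 × 1.210 ≈ 16700 km².

16700 km²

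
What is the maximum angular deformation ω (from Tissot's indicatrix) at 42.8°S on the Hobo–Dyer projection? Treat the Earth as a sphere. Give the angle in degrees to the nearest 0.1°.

Hobo–Dyer is a cylindrical equal-area projection with standard parallels at ±37.5°. For cylindrical equal-area with standard parallel φ₀, h = cos φ / cos φ₀ and k = cos φ₀ / cos φ, so h·k = 1.
At 42.8°: h = 0.9248, k = 1.081; principal scales a = 1.081, b = 0.9248.
sin(ω/2) = (a − b)/(a + b) = 0.1564/2.006 = 0.07797, so ω = 2 arcsin(0.07797) ≈ 8.9°.

8.9°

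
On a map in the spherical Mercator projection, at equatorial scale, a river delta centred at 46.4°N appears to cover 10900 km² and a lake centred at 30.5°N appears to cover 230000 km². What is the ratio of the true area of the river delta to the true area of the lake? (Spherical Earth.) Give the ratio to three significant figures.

0.0304

Since Mercator area scale is 1/cos²φ, the true area equals the apparent area multiplied by cos²φ.
True area of river delta: 10900 × cos²(46.4°) = 10900 × 0.4756 = 5184 km².
True area of lake: 230000 × cos²(30.5°) = 230000 × 0.7424 = 170800 km².
Ratio = 5184 / 170800 ≈ 0.0304.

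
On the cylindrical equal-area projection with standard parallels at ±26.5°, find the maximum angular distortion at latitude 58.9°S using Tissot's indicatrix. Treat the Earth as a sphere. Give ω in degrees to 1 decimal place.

Cylindrical equal-area (φ₀ = 26.5°): h = cos φ / cos 26.5° along meridians, k = cos 26.5° / cos φ along parallels; h·k = 1.
At 58.9°: h = 0.5772, k = 1.733; principal scales a = 1.733, b = 0.5772.
sin(ω/2) = (a − b)/(a + b) = 1.155/2.310 = 0.5002, so ω = 2 arcsin(0.5002) ≈ 60.0°.

60.0°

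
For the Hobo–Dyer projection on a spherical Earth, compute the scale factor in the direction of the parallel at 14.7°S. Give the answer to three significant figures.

Hobo–Dyer is a cylindrical equal-area projection with standard parallels at ±37.5°. A cylindrical equal-area projection with standard parallel φ₀ has meridian scale h = cos φ / cos φ₀ and parallel scale k = cos φ₀ / cos φ (so areas are preserved, h·k = 1).
k = cos 37.5° / cos 14.7° = 0.7934/0.9673 = 0.8202.

0.820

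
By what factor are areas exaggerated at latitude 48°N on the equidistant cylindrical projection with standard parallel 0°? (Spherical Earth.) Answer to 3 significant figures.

Plate carrée maps x = Rλ, y = Rφ. The meridian scale is h = 1 and the parallel scale is k = 1/cos φ = sec φ.
Areal scale = h·k = 1 × sec φ; at 48°, h = 1.000, k = 1.494, so h·k = 1.494.

1.49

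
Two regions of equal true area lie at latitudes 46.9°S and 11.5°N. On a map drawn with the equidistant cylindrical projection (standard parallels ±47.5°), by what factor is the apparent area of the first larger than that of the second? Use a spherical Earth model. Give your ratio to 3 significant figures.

With standard parallel φ₀ = 47.5°, the equirectangular projection gives x = Rλ cos φ₀, y = Rφ, so h = 1 and k = cos 47.5° / cos φ.
Areal scale at 46.9°: h·k = 1.000 × 0.9888 = 0.9888.
Areal scale at 11.5°: h·k = 1.000 × 0.6894 = 0.6894.
Ratio = 0.9888/0.6894 ≈ 1.43.

1.43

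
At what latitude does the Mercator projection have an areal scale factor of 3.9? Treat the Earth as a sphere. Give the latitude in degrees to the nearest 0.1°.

Mercator areal scale is sec²φ.
sec²φ = 3.9  ⇒  cos²φ = 0.2564  ⇒  cos φ = 0.5064.
φ = arccos(0.5064) ≈ 59.6°.

59.6°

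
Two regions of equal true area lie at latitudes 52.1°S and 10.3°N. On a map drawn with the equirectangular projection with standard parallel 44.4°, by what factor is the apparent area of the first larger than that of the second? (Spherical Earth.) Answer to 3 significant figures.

In the equirectangular projection with standard parallel φ₀ = 44.4° (x = Rλ cos φ₀, y = Rφ), meridians are true-scale (h = 1) and the parallel scale is k = cos φ₀ / cos φ.
Areal scale at 52.1°: h·k = 1.000 × 1.163 = 1.163.
Areal scale at 10.3°: h·k = 1.000 × 0.7262 = 0.7262.
Ratio = 1.163/0.7262 ≈ 1.60.

1.60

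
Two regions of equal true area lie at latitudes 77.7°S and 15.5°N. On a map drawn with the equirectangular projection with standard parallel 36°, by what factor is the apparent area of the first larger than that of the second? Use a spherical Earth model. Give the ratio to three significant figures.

4.52

The equidistant cylindrical projection with φ₀ = 36° has h = 1 (meridians true) and k = cos φ₀ / cos φ along parallels.
Areal scale at 77.7°: h·k = 1.000 × 3.798 = 3.798.
Areal scale at 15.5°: h·k = 1.000 × 0.8396 = 0.8396.
Ratio = 3.798/0.8396 ≈ 4.52.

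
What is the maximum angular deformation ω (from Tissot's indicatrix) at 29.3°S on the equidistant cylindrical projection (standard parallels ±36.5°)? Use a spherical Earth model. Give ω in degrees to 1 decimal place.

In the equirectangular projection with standard parallel φ₀ = 36.5° (x = Rλ cos φ₀, y = Rφ), meridians are true-scale (h = 1) and the parallel scale is k = cos φ₀ / cos φ.
At 29.3°: h = 1.000, k = 0.9218; principal scales a = 1.000, b = 0.9218.
sin(ω/2) = (a − b)/(a + b) = 0.07822/1.922 = 0.04070, so ω = 2 arcsin(0.04070) ≈ 4.7°.

4.7°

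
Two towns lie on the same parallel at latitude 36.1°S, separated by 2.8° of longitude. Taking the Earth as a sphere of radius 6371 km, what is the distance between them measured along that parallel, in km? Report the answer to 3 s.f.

Arc length along a parallel = R cos φ · Δλ (with Δλ in radians).
= 6371 × cos 36.1° × (2.8° × π/180) = 6371 × 0.8080 × 0.04887 ≈ 252 km.

252 km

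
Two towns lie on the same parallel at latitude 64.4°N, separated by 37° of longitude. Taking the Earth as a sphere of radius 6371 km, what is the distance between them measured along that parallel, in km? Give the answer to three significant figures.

1780 km

Arc length along a parallel = R cos φ · Δλ (with Δλ in radians).
= 6371 × cos 64.4° × (37° × π/180) = 6371 × 0.4321 × 0.6458 ≈ 1780 km.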